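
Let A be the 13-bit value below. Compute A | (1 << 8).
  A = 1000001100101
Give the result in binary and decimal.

Mask = 1 << 8 = 0000100000000
Bit 8 of A is 0, so OR-ing with the mask flips it to 1.
  1000001100101
| 0000100000000
---------------
  1000101100101

Answer: 1000101100101 (4453)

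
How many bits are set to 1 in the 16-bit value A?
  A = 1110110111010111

1110110111010111
1-bits at positions (from bit 0 = LSB): 0, 1, 2, 4, 6, 7, 8, 10, 11, 13, 14, 15
Count = 12

Answer: 12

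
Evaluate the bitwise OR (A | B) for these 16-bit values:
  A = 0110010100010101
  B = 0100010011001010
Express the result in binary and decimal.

Apply | to each column (1 where either bit is 1):
  0110010100010101
| 0100010011001010
------------------
  0110010111011111

Answer: 0110010111011111 (26079)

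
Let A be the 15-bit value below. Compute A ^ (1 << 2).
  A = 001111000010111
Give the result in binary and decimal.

Mask = 1 << 2 = 000000000000100
Bit 2 of A is 1; XOR with the mask flips it to 0.
  001111000010111
^ 000000000000100
-----------------
  001111000010011

Answer: 001111000010011 (7699)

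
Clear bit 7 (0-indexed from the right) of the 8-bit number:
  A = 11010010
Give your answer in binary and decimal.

Mask = ~(1 << 7) = 01111111
Bit 7 of A is 1, so AND-ing with the mask clears it to 0.
  11010010
& 01111111
----------
  01010010

Answer: 01010010 (82)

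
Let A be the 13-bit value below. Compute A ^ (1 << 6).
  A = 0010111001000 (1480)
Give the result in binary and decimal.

Mask = 1 << 6 = 0000001000000
Bit 6 of A is 1; XOR with the mask flips it to 0.
  0010111001000
^ 0000001000000
---------------
  0010110001000

Answer: 0010110001000 (1416)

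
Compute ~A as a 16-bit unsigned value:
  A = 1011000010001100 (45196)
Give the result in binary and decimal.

Flip each bit (0->1, 1->0):
  1011000010001100
  0100111101110011

Answer: 0100111101110011 (20339)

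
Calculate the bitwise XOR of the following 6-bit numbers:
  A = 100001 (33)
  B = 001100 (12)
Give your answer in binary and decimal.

Apply ^ to each column (1 where bits differ):
  100001
^ 001100
--------
  101101

Answer: 101101 (45)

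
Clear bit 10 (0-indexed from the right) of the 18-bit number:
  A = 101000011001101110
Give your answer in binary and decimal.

Mask = ~(1 << 10) = 111111101111111111
Bit 10 of A is 1, so AND-ing with the mask clears it to 0.
  101000011001101110
& 111111101111111111
--------------------
  101000001001101110

Answer: 101000001001101110 (164462)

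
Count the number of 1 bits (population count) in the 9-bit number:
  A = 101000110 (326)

101000110
1-bits at positions (from bit 0 = LSB): 1, 2, 6, 8
Count = 4

Answer: 4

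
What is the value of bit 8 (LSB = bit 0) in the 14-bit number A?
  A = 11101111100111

Bit 8 is the 9th from the right.
  11101111100111
       ^
That bit is 1.

Answer: 1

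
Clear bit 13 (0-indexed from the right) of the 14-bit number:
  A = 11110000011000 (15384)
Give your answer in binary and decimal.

Mask = ~(1 << 13) = 01111111111111
Bit 13 of A is 1, so AND-ing with the mask clears it to 0.
  11110000011000
& 01111111111111
----------------
  01110000011000

Answer: 01110000011000 (7192)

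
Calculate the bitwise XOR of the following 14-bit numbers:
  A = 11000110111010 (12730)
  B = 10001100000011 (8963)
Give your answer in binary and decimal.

Apply ^ to each column (1 where bits differ):
  11000110111010
^ 10001100000011
----------------
  01001010111001

Answer: 01001010111001 (4793)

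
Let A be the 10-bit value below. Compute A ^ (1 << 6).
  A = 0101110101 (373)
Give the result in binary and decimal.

Mask = 1 << 6 = 0001000000
Bit 6 of A is 1; XOR with the mask flips it to 0.
  0101110101
^ 0001000000
------------
  0100110101

Answer: 0100110101 (309)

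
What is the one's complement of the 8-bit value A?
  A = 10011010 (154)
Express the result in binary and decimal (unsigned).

Flip each bit (0->1, 1->0):
  10011010
  01100101

Answer: 01100101 (101)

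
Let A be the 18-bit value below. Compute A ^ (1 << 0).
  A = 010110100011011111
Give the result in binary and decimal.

Mask = 1 << 0 = 000000000000000001
Bit 0 of A is 1; XOR with the mask flips it to 0.
  010110100011011111
^ 000000000000000001
--------------------
  010110100011011110

Answer: 010110100011011110 (92382)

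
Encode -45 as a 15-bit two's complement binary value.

1. Binary of +45:  000000000101101
2. Invert bits:     111111111010010
3. Add 1:           111111111010011

Answer: 111111111010011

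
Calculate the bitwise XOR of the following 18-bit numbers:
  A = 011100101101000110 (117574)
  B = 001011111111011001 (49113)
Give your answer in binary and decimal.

Apply ^ to each column (1 where bits differ):
  011100101101000110
^ 001011111111011001
--------------------
  010111010010011111

Answer: 010111010010011111 (95391)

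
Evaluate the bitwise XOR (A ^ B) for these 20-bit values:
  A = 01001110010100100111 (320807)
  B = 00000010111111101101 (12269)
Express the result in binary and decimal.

Apply ^ to each column (1 where bits differ):
  01001110010100100111
^ 00000010111111101101
----------------------
  01001100101011001010

Answer: 01001100101011001010 (314058)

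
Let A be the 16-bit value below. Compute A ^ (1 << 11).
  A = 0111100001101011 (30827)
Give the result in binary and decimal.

Mask = 1 << 11 = 0000100000000000
Bit 11 of A is 1; XOR with the mask flips it to 0.
  0111100001101011
^ 0000100000000000
------------------
  0111000001101011

Answer: 0111000001101011 (28779)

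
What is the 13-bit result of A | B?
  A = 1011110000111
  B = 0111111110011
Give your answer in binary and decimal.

Apply | to each column (1 where either bit is 1):
  1011110000111
| 0111111110011
---------------
  1111111110111

Answer: 1111111110111 (8183)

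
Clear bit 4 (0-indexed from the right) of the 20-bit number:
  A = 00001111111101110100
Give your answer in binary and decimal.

Mask = ~(1 << 4) = 11111111111111101111
Bit 4 of A is 1, so AND-ing with the mask clears it to 0.
  00001111111101110100
& 11111111111111101111
----------------------
  00001111111101100100

Answer: 00001111111101100100 (65380)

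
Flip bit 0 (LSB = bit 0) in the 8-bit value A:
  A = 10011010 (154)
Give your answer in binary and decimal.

Mask = 1 << 0 = 00000001
Bit 0 of A is 0; XOR with the mask flips it to 1.
  10011010
^ 00000001
----------
  10011011

Answer: 10011011 (155)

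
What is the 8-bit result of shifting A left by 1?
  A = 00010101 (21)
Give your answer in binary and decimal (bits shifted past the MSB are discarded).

Shift left by 1: drop the top 1 bit(s), append 1 zero(s) on the right.
  00010101  ->  discard [0], keep [0010101], append 0
= 00101010

Answer: 00101010 (42)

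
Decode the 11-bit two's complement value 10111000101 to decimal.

MSB is 1, so the value is negative. Find the magnitude:
1. Invert bits:  01000111010
2. Add 1:        01000111011  = 571
3. Apply sign:   -571

Answer: -571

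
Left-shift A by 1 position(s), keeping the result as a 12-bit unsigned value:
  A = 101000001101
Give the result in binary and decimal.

Shift left by 1: drop the top 1 bit(s), append 1 zero(s) on the right.
  101000001101  ->  discard [1], keep [01000001101], append 0
= 010000011010

Answer: 010000011010 (1050)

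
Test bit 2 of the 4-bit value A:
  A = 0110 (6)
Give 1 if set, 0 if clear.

Bit 2 is the 3rd from the right.
  0110
   ^
That bit is 1.

Answer: 1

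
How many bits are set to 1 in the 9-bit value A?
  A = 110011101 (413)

110011101
1-bits at positions (from bit 0 = LSB): 0, 2, 3, 4, 7, 8
Count = 6

Answer: 6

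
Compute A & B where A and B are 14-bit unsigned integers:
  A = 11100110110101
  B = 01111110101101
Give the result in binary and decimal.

Apply & to each column (1 only where both bits are 1):
  11100110110101
& 01111110101101
----------------
  01100110100101

Answer: 01100110100101 (6565)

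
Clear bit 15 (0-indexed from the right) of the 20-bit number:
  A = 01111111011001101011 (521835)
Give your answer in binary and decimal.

Mask = ~(1 << 15) = 11110111111111111111
Bit 15 of A is 1, so AND-ing with the mask clears it to 0.
  01111111011001101011
& 11110111111111111111
----------------------
  01110111011001101011

Answer: 01110111011001101011 (489067)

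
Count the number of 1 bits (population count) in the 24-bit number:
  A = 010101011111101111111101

010101011111101111111101
1-bits at positions (from bit 0 = LSB): 0, 2, 3, 4, 5, 6, 7, 8, 9, 11, 12, 13, 14, 15, 16, 18, 20, 22
Count = 18

Answer: 18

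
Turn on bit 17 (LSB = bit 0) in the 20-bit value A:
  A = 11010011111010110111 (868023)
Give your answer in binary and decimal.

Mask = 1 << 17 = 00100000000000000000
Bit 17 of A is 0, so OR-ing with the mask flips it to 1.
  11010011111010110111
| 00100000000000000000
----------------------
  11110011111010110111

Answer: 11110011111010110111 (999095)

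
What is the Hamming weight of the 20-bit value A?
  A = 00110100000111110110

00110100000111110110
1-bits at positions (from bit 0 = LSB): 1, 2, 4, 5, 6, 7, 8, 14, 16, 17
Count = 10

Answer: 10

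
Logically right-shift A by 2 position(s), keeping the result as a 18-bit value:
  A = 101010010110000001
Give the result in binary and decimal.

Logical shift right by 2: drop the bottom 2 bit(s), prepend 2 zero(s) on the left.
  101010010110000001  ->  keep [1010100101100000], discard [01], prepend 00
= 001010100101100000

Answer: 001010100101100000 (43360)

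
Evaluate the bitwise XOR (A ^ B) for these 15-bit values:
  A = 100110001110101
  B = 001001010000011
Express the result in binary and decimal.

Apply ^ to each column (1 where bits differ):
  100110001110101
^ 001001010000011
-----------------
  101111011110110

Answer: 101111011110110 (24310)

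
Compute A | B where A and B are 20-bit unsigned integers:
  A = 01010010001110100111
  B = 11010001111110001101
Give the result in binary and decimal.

Apply | to each column (1 where either bit is 1):
  01010010001110100111
| 11010001111110001101
----------------------
  11010011111110101111

Answer: 11010011111110101111 (868271)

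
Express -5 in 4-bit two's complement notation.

1. Binary of +5:  0101
2. Invert bits:     1010
3. Add 1:           1011

Answer: 1011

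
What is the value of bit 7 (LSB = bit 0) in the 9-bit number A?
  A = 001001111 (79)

Bit 7 is the 8th from the right.
  001001111
   ^
That bit is 0.

Answer: 0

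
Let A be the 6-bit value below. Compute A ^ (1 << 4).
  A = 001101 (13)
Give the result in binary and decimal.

Mask = 1 << 4 = 010000
Bit 4 of A is 0; XOR with the mask flips it to 1.
  001101
^ 010000
--------
  011101

Answer: 011101 (29)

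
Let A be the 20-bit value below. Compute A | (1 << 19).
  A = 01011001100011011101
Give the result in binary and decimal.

Mask = 1 << 19 = 10000000000000000000
Bit 19 of A is 0, so OR-ing with the mask flips it to 1.
  01011001100011011101
| 10000000000000000000
----------------------
  11011001100011011101

Answer: 11011001100011011101 (891101)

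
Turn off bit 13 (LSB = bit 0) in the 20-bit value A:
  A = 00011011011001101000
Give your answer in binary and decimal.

Mask = ~(1 << 13) = 11111101111111111111
Bit 13 of A is 1, so AND-ing with the mask clears it to 0.
  00011011011001101000
& 11111101111111111111
----------------------
  00011001011001101000

Answer: 00011001011001101000 (104040)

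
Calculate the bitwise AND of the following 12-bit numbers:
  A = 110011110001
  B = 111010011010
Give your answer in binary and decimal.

Apply & to each column (1 only where both bits are 1):
  110011110001
& 111010011010
--------------
  110010010000

Answer: 110010010000 (3216)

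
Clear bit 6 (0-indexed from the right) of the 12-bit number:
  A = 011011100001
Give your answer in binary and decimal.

Mask = ~(1 << 6) = 111110111111
Bit 6 of A is 1, so AND-ing with the mask clears it to 0.
  011011100001
& 111110111111
--------------
  011010100001

Answer: 011010100001 (1697)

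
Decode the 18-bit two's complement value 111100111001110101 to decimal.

MSB is 1, so the value is negative. Find the magnitude:
1. Invert bits:  000011000110001010
2. Add 1:        000011000110001011  = 12683
3. Apply sign:   -12683

Answer: -12683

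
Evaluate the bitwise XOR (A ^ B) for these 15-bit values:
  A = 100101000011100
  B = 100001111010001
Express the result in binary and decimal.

Apply ^ to each column (1 where bits differ):
  100101000011100
^ 100001111010001
-----------------
  000100111001101

Answer: 000100111001101 (2509)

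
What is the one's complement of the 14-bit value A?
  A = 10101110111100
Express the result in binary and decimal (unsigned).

Flip each bit (0->1, 1->0):
  10101110111100
  01010001000011

Answer: 01010001000011 (5187)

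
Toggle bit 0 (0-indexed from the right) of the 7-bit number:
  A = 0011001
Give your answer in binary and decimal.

Mask = 1 << 0 = 0000001
Bit 0 of A is 1; XOR with the mask flips it to 0.
  0011001
^ 0000001
---------
  0011000

Answer: 0011000 (24)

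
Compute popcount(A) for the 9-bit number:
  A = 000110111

000110111
1-bits at positions (from bit 0 = LSB): 0, 1, 2, 4, 5
Count = 5

Answer: 5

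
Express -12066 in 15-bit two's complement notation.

1. Binary of +12066:  010111100100010
2. Invert bits:     101000011011101
3. Add 1:           101000011011110

Answer: 101000011011110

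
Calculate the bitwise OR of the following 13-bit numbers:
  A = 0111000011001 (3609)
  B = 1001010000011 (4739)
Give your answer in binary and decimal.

Apply | to each column (1 where either bit is 1):
  0111000011001
| 1001010000011
---------------
  1111010011011

Answer: 1111010011011 (7835)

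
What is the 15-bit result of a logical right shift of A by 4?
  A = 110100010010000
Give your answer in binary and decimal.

Logical shift right by 4: drop the bottom 4 bit(s), prepend 4 zero(s) on the left.
  110100010010000  ->  keep [11010001001], discard [0000], prepend 0000
= 000011010001001

Answer: 000011010001001 (1673)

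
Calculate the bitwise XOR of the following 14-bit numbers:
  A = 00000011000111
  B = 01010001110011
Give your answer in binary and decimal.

Apply ^ to each column (1 where bits differ):
  00000011000111
^ 01010001110011
----------------
  01010010110100

Answer: 01010010110100 (5300)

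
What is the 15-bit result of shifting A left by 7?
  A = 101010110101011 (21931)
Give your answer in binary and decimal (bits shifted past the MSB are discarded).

Shift left by 7: drop the top 7 bit(s), append 7 zero(s) on the right.
  101010110101011  ->  discard [1010101], keep [10101011], append 0000000
= 101010110000000

Answer: 101010110000000 (21888)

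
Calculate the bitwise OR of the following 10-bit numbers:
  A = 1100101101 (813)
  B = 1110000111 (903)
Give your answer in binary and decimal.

Apply | to each column (1 where either bit is 1):
  1100101101
| 1110000111
------------
  1110101111

Answer: 1110101111 (943)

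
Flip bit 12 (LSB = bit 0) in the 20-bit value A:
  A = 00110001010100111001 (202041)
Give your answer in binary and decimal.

Mask = 1 << 12 = 00000001000000000000
Bit 12 of A is 1; XOR with the mask flips it to 0.
  00110001010100111001
^ 00000001000000000000
----------------------
  00110000010100111001

Answer: 00110000010100111001 (197945)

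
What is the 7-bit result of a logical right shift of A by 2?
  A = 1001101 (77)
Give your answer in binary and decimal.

Logical shift right by 2: drop the bottom 2 bit(s), prepend 2 zero(s) on the left.
  1001101  ->  keep [10011], discard [01], prepend 00
= 0010011

Answer: 0010011 (19)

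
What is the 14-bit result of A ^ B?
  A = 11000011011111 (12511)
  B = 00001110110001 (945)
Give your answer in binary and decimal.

Apply ^ to each column (1 where bits differ):
  11000011011111
^ 00001110110001
----------------
  11001101101110

Answer: 11001101101110 (13166)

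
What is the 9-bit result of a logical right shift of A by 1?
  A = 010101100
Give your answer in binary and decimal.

Logical shift right by 1: drop the bottom 1 bit(s), prepend 1 zero(s) on the left.
  010101100  ->  keep [01010110], discard [0], prepend 0
= 001010110

Answer: 001010110 (86)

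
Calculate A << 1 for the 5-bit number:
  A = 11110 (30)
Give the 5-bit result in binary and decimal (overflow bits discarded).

Shift left by 1: drop the top 1 bit(s), append 1 zero(s) on the right.
  11110  ->  discard [1], keep [1110], append 0
= 11100

Answer: 11100 (28)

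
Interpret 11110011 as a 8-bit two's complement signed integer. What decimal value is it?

MSB is 1, so the value is negative. Find the magnitude:
1. Invert bits:  00001100
2. Add 1:        00001101  = 13
3. Apply sign:   -13

Answer: -13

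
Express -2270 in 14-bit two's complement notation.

1. Binary of +2270:  00100011011110
2. Invert bits:     11011100100001
3. Add 1:           11011100100010

Answer: 11011100100010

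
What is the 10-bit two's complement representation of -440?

1. Binary of +440:  0110111000
2. Invert bits:     1001000111
3. Add 1:           1001001000

Answer: 1001001000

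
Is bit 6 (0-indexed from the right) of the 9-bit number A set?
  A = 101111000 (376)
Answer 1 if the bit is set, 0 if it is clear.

Bit 6 is the 7th from the right.
  101111000
    ^
That bit is 1.

Answer: 1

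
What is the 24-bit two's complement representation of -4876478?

1. Binary of +4876478:  010010100110100010111110
2. Invert bits:     101101011001011101000001
3. Add 1:           101101011001011101000010

Answer: 101101011001011101000010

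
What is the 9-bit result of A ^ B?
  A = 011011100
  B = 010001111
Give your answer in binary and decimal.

Apply ^ to each column (1 where bits differ):
  011011100
^ 010001111
-----------
  001010011

Answer: 001010011 (83)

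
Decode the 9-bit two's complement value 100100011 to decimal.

MSB is 1, so the value is negative. Find the magnitude:
1. Invert bits:  011011100
2. Add 1:        011011101  = 221
3. Apply sign:   -221

Answer: -221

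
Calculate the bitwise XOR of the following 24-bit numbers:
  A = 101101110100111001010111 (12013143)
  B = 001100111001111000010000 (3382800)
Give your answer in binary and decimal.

Apply ^ to each column (1 where bits differ):
  101101110100111001010111
^ 001100111001111000010000
--------------------------
  100001001101000001000111

Answer: 100001001101000001000111 (8704071)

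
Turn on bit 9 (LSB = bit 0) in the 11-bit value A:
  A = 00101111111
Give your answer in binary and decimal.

Mask = 1 << 9 = 01000000000
Bit 9 of A is 0, so OR-ing with the mask flips it to 1.
  00101111111
| 01000000000
-------------
  01101111111

Answer: 01101111111 (895)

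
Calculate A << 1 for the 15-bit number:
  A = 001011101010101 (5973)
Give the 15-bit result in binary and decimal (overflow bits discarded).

Shift left by 1: drop the top 1 bit(s), append 1 zero(s) on the right.
  001011101010101  ->  discard [0], keep [01011101010101], append 0
= 010111010101010

Answer: 010111010101010 (11946)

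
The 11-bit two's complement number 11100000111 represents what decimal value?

MSB is 1, so the value is negative. Find the magnitude:
1. Invert bits:  00011111000
2. Add 1:        00011111001  = 249
3. Apply sign:   -249

Answer: -249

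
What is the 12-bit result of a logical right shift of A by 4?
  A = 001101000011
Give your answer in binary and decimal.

Logical shift right by 4: drop the bottom 4 bit(s), prepend 4 zero(s) on the left.
  001101000011  ->  keep [00110100], discard [0011], prepend 0000
= 000000110100

Answer: 000000110100 (52)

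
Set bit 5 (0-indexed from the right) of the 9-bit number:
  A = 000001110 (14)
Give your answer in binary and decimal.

Mask = 1 << 5 = 000100000
Bit 5 of A is 0, so OR-ing with the mask flips it to 1.
  000001110
| 000100000
-----------
  000101110

Answer: 000101110 (46)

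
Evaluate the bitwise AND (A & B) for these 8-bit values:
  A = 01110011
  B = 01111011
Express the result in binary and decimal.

Apply & to each column (1 only where both bits are 1):
  01110011
& 01111011
----------
  01110011

Answer: 01110011 (115)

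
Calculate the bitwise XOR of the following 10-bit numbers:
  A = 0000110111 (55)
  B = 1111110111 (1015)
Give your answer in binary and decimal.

Apply ^ to each column (1 where bits differ):
  0000110111
^ 1111110111
------------
  1111000000

Answer: 1111000000 (960)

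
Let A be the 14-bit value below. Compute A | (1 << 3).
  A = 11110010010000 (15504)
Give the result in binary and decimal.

Mask = 1 << 3 = 00000000001000
Bit 3 of A is 0, so OR-ing with the mask flips it to 1.
  11110010010000
| 00000000001000
----------------
  11110010011000

Answer: 11110010011000 (15512)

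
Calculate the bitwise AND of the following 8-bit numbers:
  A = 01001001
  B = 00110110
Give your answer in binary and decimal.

Apply & to each column (1 only where both bits are 1):
  01001001
& 00110110
----------
  00000000

Answer: 00000000 (0)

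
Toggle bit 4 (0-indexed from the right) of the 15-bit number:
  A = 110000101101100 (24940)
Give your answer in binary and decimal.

Mask = 1 << 4 = 000000000010000
Bit 4 of A is 0; XOR with the mask flips it to 1.
  110000101101100
^ 000000000010000
-----------------
  110000101111100

Answer: 110000101111100 (24956)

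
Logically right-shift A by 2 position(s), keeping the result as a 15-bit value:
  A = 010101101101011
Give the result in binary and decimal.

Logical shift right by 2: drop the bottom 2 bit(s), prepend 2 zero(s) on the left.
  010101101101011  ->  keep [0101011011010], discard [11], prepend 00
= 000101011011010

Answer: 000101011011010 (2778)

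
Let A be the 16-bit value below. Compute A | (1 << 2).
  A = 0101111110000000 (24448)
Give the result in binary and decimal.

Mask = 1 << 2 = 0000000000000100
Bit 2 of A is 0, so OR-ing with the mask flips it to 1.
  0101111110000000
| 0000000000000100
------------------
  0101111110000100

Answer: 0101111110000100 (24452)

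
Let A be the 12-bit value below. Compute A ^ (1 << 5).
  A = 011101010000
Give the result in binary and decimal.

Mask = 1 << 5 = 000000100000
Bit 5 of A is 0; XOR with the mask flips it to 1.
  011101010000
^ 000000100000
--------------
  011101110000

Answer: 011101110000 (1904)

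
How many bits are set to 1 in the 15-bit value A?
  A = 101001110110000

101001110110000
1-bits at positions (from bit 0 = LSB): 4, 5, 7, 8, 9, 12, 14
Count = 7

Answer: 7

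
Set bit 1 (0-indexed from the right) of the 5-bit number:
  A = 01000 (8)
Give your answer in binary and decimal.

Mask = 1 << 1 = 00010
Bit 1 of A is 0, so OR-ing with the mask flips it to 1.
  01000
| 00010
-------
  01010

Answer: 01010 (10)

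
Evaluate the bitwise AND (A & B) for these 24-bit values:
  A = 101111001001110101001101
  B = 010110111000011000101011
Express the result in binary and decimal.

Apply & to each column (1 only where both bits are 1):
  101111001001110101001101
& 010110111000011000101011
--------------------------
  000110001000010000001001

Answer: 000110001000010000001001 (1606665)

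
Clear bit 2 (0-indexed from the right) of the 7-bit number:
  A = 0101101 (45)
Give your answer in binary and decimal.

Mask = ~(1 << 2) = 1111011
Bit 2 of A is 1, so AND-ing with the mask clears it to 0.
  0101101
& 1111011
---------
  0101001

Answer: 0101001 (41)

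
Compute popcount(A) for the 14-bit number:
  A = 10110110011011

10110110011011
1-bits at positions (from bit 0 = LSB): 0, 1, 3, 4, 7, 8, 10, 11, 13
Count = 9

Answer: 9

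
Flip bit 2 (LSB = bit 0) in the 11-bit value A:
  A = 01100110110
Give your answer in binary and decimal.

Mask = 1 << 2 = 00000000100
Bit 2 of A is 1; XOR with the mask flips it to 0.
  01100110110
^ 00000000100
-------------
  01100110010

Answer: 01100110010 (818)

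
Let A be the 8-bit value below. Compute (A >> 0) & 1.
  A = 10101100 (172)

Bit 0 is the 1st from the right.
  10101100
         ^
That bit is 0.

Answer: 0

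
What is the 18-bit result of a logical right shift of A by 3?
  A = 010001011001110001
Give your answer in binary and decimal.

Logical shift right by 3: drop the bottom 3 bit(s), prepend 3 zero(s) on the left.
  010001011001110001  ->  keep [010001011001110], discard [001], prepend 000
= 000010001011001110

Answer: 000010001011001110 (8910)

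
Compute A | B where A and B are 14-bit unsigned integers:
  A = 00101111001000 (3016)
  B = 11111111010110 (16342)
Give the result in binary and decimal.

Apply | to each column (1 where either bit is 1):
  00101111001000
| 11111111010110
----------------
  11111111011110

Answer: 11111111011110 (16350)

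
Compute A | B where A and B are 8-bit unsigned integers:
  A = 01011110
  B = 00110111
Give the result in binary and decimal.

Apply | to each column (1 where either bit is 1):
  01011110
| 00110111
----------
  01111111

Answer: 01111111 (127)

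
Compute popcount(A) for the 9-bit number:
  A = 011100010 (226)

011100010
1-bits at positions (from bit 0 = LSB): 1, 5, 6, 7
Count = 4

Answer: 4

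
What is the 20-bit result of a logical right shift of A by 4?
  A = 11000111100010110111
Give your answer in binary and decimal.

Logical shift right by 4: drop the bottom 4 bit(s), prepend 4 zero(s) on the left.
  11000111100010110111  ->  keep [1100011110001011], discard [0111], prepend 0000
= 00001100011110001011

Answer: 00001100011110001011 (51083)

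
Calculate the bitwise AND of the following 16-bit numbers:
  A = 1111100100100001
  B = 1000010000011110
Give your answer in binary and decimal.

Apply & to each column (1 only where both bits are 1):
  1111100100100001
& 1000010000011110
------------------
  1000000000000000

Answer: 1000000000000000 (32768)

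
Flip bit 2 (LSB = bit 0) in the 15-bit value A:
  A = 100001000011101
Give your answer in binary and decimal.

Mask = 1 << 2 = 000000000000100
Bit 2 of A is 1; XOR with the mask flips it to 0.
  100001000011101
^ 000000000000100
-----------------
  100001000011001

Answer: 100001000011001 (16921)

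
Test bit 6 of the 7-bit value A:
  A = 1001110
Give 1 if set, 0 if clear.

Bit 6 is the 7th from the right.
  1001110
  ^
That bit is 1.

Answer: 1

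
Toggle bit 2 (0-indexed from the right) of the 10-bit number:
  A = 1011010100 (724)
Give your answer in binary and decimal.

Mask = 1 << 2 = 0000000100
Bit 2 of A is 1; XOR with the mask flips it to 0.
  1011010100
^ 0000000100
------------
  1011010000

Answer: 1011010000 (720)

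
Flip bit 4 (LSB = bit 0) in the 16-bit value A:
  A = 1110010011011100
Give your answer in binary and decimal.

Mask = 1 << 4 = 0000000000010000
Bit 4 of A is 1; XOR with the mask flips it to 0.
  1110010011011100
^ 0000000000010000
------------------
  1110010011001100

Answer: 1110010011001100 (58572)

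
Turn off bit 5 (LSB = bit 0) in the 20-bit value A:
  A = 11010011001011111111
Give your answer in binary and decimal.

Mask = ~(1 << 5) = 11111111111111011111
Bit 5 of A is 1, so AND-ing with the mask clears it to 0.
  11010011001011111111
& 11111111111111011111
----------------------
  11010011001011011111

Answer: 11010011001011011111 (864991)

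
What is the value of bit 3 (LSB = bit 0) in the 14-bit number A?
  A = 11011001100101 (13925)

Bit 3 is the 4th from the right.
  11011001100101
            ^
That bit is 0.

Answer: 0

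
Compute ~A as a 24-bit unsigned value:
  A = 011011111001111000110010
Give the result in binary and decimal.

Flip each bit (0->1, 1->0):
  011011111001111000110010
  100100000110000111001101

Answer: 100100000110000111001101 (9462221)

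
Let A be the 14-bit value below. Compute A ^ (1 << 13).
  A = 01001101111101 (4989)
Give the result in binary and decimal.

Mask = 1 << 13 = 10000000000000
Bit 13 of A is 0; XOR with the mask flips it to 1.
  01001101111101
^ 10000000000000
----------------
  11001101111101

Answer: 11001101111101 (13181)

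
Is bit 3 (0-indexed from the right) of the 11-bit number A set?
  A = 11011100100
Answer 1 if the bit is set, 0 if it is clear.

Bit 3 is the 4th from the right.
  11011100100
         ^
That bit is 0.

Answer: 0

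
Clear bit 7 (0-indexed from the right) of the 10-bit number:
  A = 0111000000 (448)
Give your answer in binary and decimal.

Mask = ~(1 << 7) = 1101111111
Bit 7 of A is 1, so AND-ing with the mask clears it to 0.
  0111000000
& 1101111111
------------
  0101000000

Answer: 0101000000 (320)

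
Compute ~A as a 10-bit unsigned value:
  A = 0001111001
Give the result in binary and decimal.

Flip each bit (0->1, 1->0):
  0001111001
  1110000110

Answer: 1110000110 (902)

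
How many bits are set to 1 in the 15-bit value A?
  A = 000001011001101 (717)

000001011001101
1-bits at positions (from bit 0 = LSB): 0, 2, 3, 6, 7, 9
Count = 6

Answer: 6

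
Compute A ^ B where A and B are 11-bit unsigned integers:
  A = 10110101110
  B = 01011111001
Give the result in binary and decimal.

Apply ^ to each column (1 where bits differ):
  10110101110
^ 01011111001
-------------
  11101010111

Answer: 11101010111 (1879)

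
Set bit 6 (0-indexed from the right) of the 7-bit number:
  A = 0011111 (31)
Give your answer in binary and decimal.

Mask = 1 << 6 = 1000000
Bit 6 of A is 0, so OR-ing with the mask flips it to 1.
  0011111
| 1000000
---------
  1011111

Answer: 1011111 (95)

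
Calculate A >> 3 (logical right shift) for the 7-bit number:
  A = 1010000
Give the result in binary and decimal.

Logical shift right by 3: drop the bottom 3 bit(s), prepend 3 zero(s) on the left.
  1010000  ->  keep [1010], discard [000], prepend 000
= 0001010

Answer: 0001010 (10)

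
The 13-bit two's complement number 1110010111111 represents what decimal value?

MSB is 1, so the value is negative. Find the magnitude:
1. Invert bits:  0001101000000
2. Add 1:        0001101000001  = 833
3. Apply sign:   -833

Answer: -833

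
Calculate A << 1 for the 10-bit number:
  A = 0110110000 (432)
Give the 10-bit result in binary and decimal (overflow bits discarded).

Shift left by 1: drop the top 1 bit(s), append 1 zero(s) on the right.
  0110110000  ->  discard [0], keep [110110000], append 0
= 1101100000

Answer: 1101100000 (864)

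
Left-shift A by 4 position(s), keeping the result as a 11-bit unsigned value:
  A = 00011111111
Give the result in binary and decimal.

Shift left by 4: drop the top 4 bit(s), append 4 zero(s) on the right.
  00011111111  ->  discard [0001], keep [1111111], append 0000
= 11111110000

Answer: 11111110000 (2032)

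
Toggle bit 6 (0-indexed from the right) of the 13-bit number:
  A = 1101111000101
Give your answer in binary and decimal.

Mask = 1 << 6 = 0000001000000
Bit 6 of A is 1; XOR with the mask flips it to 0.
  1101111000101
^ 0000001000000
---------------
  1101110000101

Answer: 1101110000101 (7045)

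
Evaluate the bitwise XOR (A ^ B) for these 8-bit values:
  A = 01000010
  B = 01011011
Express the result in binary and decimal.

Apply ^ to each column (1 where bits differ):
  01000010
^ 01011011
----------
  00011001

Answer: 00011001 (25)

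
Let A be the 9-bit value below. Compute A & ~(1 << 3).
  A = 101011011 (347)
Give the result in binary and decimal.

Mask = ~(1 << 3) = 111110111
Bit 3 of A is 1, so AND-ing with the mask clears it to 0.
  101011011
& 111110111
-----------
  101010011

Answer: 101010011 (339)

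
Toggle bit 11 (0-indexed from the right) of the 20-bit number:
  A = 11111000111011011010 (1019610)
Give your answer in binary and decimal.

Mask = 1 << 11 = 00000000100000000000
Bit 11 of A is 1; XOR with the mask flips it to 0.
  11111000111011011010
^ 00000000100000000000
----------------------
  11111000011011011010

Answer: 11111000011011011010 (1017562)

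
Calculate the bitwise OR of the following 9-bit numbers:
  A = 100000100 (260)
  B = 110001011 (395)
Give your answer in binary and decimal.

Apply | to each column (1 where either bit is 1):
  100000100
| 110001011
-----------
  110001111

Answer: 110001111 (399)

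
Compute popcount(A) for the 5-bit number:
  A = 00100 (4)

00100
1-bits at positions (from bit 0 = LSB): 2
Count = 1

Answer: 1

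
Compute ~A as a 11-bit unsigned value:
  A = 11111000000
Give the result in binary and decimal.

Flip each bit (0->1, 1->0):
  11111000000
  00000111111

Answer: 00000111111 (63)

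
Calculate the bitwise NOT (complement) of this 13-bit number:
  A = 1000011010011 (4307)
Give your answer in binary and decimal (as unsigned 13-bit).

Flip each bit (0->1, 1->0):
  1000011010011
  0111100101100

Answer: 0111100101100 (3884)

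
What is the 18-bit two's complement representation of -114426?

1. Binary of +114426:  011011111011111010
2. Invert bits:     100100000100000101
3. Add 1:           100100000100000110

Answer: 100100000100000110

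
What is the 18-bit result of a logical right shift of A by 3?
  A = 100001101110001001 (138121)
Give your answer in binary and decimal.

Logical shift right by 3: drop the bottom 3 bit(s), prepend 3 zero(s) on the left.
  100001101110001001  ->  keep [100001101110001], discard [001], prepend 000
= 000100001101110001

Answer: 000100001101110001 (17265)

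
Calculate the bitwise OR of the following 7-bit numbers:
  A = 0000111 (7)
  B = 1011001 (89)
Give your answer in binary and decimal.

Apply | to each column (1 where either bit is 1):
  0000111
| 1011001
---------
  1011111

Answer: 1011111 (95)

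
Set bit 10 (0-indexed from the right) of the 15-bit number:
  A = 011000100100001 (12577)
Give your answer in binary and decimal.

Mask = 1 << 10 = 000010000000000
Bit 10 of A is 0, so OR-ing with the mask flips it to 1.
  011000100100001
| 000010000000000
-----------------
  011010100100001

Answer: 011010100100001 (13601)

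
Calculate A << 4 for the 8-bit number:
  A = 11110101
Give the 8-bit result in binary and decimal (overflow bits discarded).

Shift left by 4: drop the top 4 bit(s), append 4 zero(s) on the right.
  11110101  ->  discard [1111], keep [0101], append 0000
= 01010000

Answer: 01010000 (80)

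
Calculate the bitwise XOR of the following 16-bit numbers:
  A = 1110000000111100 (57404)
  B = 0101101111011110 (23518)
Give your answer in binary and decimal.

Apply ^ to each column (1 where bits differ):
  1110000000111100
^ 0101101111011110
------------------
  1011101111100010

Answer: 1011101111100010 (48098)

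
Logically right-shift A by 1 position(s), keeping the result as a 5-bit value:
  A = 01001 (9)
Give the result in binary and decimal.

Logical shift right by 1: drop the bottom 1 bit(s), prepend 1 zero(s) on the left.
  01001  ->  keep [0100], discard [1], prepend 0
= 00100

Answer: 00100 (4)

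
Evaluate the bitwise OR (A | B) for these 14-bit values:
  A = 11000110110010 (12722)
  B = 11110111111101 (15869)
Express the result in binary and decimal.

Apply | to each column (1 where either bit is 1):
  11000110110010
| 11110111111101
----------------
  11110111111111

Answer: 11110111111111 (15871)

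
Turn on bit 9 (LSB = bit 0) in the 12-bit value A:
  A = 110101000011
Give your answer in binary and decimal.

Mask = 1 << 9 = 001000000000
Bit 9 of A is 0, so OR-ing with the mask flips it to 1.
  110101000011
| 001000000000
--------------
  111101000011

Answer: 111101000011 (3907)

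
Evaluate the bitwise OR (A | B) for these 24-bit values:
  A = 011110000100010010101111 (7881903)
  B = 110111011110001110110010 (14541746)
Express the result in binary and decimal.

Apply | to each column (1 where either bit is 1):
  011110000100010010101111
| 110111011110001110110010
--------------------------
  111111011110011110111111

Answer: 111111011110011110111111 (16639935)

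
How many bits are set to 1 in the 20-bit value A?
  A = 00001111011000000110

00001111011000000110
1-bits at positions (from bit 0 = LSB): 1, 2, 9, 10, 12, 13, 14, 15
Count = 8

Answer: 8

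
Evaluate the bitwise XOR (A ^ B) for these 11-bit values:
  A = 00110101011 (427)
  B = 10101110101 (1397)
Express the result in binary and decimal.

Apply ^ to each column (1 where bits differ):
  00110101011
^ 10101110101
-------------
  10011011110

Answer: 10011011110 (1246)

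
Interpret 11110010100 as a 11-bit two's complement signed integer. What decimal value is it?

MSB is 1, so the value is negative. Find the magnitude:
1. Invert bits:  00001101011
2. Add 1:        00001101100  = 108
3. Apply sign:   -108

Answer: -108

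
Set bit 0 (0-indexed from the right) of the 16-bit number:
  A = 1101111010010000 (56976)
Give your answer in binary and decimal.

Mask = 1 << 0 = 0000000000000001
Bit 0 of A is 0, so OR-ing with the mask flips it to 1.
  1101111010010000
| 0000000000000001
------------------
  1101111010010001

Answer: 1101111010010001 (56977)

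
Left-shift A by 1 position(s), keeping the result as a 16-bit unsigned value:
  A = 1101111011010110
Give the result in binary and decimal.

Shift left by 1: drop the top 1 bit(s), append 1 zero(s) on the right.
  1101111011010110  ->  discard [1], keep [101111011010110], append 0
= 1011110110101100

Answer: 1011110110101100 (48556)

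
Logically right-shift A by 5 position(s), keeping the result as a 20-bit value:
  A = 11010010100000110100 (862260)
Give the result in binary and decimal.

Logical shift right by 5: drop the bottom 5 bit(s), prepend 5 zero(s) on the left.
  11010010100000110100  ->  keep [110100101000001], discard [10100], prepend 00000
= 00000110100101000001

Answer: 00000110100101000001 (26945)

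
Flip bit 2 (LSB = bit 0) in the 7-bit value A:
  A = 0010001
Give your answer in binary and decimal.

Mask = 1 << 2 = 0000100
Bit 2 of A is 0; XOR with the mask flips it to 1.
  0010001
^ 0000100
---------
  0010101

Answer: 0010101 (21)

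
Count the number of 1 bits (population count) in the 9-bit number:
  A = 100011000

100011000
1-bits at positions (from bit 0 = LSB): 3, 4, 8
Count = 3

Answer: 3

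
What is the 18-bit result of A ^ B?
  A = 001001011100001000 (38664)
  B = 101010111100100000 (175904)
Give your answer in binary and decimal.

Apply ^ to each column (1 where bits differ):
  001001011100001000
^ 101010111100100000
--------------------
  100011100000101000

Answer: 100011100000101000 (145448)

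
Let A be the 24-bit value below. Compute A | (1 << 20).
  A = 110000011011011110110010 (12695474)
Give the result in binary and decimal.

Mask = 1 << 20 = 000100000000000000000000
Bit 20 of A is 0, so OR-ing with the mask flips it to 1.
  110000011011011110110010
| 000100000000000000000000
--------------------------
  110100011011011110110010

Answer: 110100011011011110110010 (13744050)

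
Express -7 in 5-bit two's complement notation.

1. Binary of +7:  00111
2. Invert bits:     11000
3. Add 1:           11001

Answer: 11001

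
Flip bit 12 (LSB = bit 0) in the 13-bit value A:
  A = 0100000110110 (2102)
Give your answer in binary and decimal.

Mask = 1 << 12 = 1000000000000
Bit 12 of A is 0; XOR with the mask flips it to 1.
  0100000110110
^ 1000000000000
---------------
  1100000110110

Answer: 1100000110110 (6198)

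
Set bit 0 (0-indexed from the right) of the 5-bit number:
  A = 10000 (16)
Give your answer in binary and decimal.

Mask = 1 << 0 = 00001
Bit 0 of A is 0, so OR-ing with the mask flips it to 1.
  10000
| 00001
-------
  10001

Answer: 10001 (17)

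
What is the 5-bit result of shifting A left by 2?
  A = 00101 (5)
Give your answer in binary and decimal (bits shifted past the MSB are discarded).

Shift left by 2: drop the top 2 bit(s), append 2 zero(s) on the right.
  00101  ->  discard [00], keep [101], append 00
= 10100

Answer: 10100 (20)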